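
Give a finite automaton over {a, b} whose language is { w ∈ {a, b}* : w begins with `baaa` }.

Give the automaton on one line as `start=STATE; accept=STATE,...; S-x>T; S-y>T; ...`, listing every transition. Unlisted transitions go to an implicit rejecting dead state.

Walk along `baaa` while the input agrees: from q0 take `b` to q1, and so on. Any deviation drops to the rejecting sink q5. Once q4 is reached the prefix is confirmed and every continuation is accepted.
With 6 states:
        a   b  
>  q0   q5  q1 
   q1   q2  q5 
   q2   q3  q5 
   q3   q4  q5 
 * q4   q4  q4 
   q5   q5  q5 
(> = start, * = accepting)

start=q0; accept=q4; q0-a>q5; q0-b>q1; q1-a>q2; q1-b>q5; q2-a>q3; q2-b>q5; q3-a>q4; q3-b>q5; q4-a>q4; q4-b>q4; q5-a>q5; q5-b>q5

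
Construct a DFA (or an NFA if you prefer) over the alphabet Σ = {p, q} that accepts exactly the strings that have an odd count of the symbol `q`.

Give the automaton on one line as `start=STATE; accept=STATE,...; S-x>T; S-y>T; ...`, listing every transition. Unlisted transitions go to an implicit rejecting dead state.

start=s0; accept=s1; s0-p>s0; s0-q>s1; s1-p>s1; s1-q>s0

Keep the running count of `q`s modulo 2: each `q` advances along the cycle s0 → s1 → s0 while other symbols loop. Accept at s1.
2 states suffice.
        p   q  
>  s0   s0  s1 
 * s1   s1  s0 
(> = start, * = accepting)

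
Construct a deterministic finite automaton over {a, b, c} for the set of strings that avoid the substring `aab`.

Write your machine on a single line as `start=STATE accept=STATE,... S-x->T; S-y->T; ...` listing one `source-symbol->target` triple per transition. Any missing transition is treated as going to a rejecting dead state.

start=s0; accept=s0,s1,s2; s0-a->s1; s0-b->s0; s0-c->s0; s1-a->s2; s1-b->s0; s1-c->s0; s2-a->s2; s2-b->s3; s2-c->s0; s3-a->s3; s3-b->s3; s3-c->s3

This is the complement of 'contains `aab`'. Use the same substring-matching states — s0 through s3 holding how much of `aab` has just been matched — but flip the accepting set: everything except the trap s3 accepts.
        a   b   c  
>* s0   s1  s0  s0 
 * s1   s2  s0  s0 
 * s2   s2  s3  s0 
   s3   s3  s3  s3 
(> = start, * = accepting)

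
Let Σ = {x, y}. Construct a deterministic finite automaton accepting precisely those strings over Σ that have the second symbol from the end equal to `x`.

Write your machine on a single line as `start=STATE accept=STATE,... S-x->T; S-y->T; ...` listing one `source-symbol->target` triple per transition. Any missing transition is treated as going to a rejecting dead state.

start=S0; accept=S3,S4; S0-x->S1; S0-y->S2; S1-x->S3; S1-y->S4; S2-x->S5; S2-y->S6; S3-x->S3; S3-y->S4; S4-x->S5; S4-y->S6; S5-x->S3; S5-y->S4; S6-x->S5; S6-y->S6

A DFA must remember the last 2 symbols (since which symbol is second-to-last isn't known until the input ends). Use one state per possible window of the last ≤2 symbols; accept from those whose window starts with `x`.
With 7 states:
        x   y  
>  S0   S1  S2 
   S1   S3  S4 
   S2   S5  S6 
 * S3   S3  S4 
 * S4   S5  S6 
   S5   S3  S4 
   S6   S5  S6 
(> = start, * = accepting)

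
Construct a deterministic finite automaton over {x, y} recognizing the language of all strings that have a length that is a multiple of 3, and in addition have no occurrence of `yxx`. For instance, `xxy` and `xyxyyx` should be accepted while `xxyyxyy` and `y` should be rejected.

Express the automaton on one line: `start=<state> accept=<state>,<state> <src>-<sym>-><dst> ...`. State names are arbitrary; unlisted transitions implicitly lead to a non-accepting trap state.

start=A accept=A,G,H A-x->B A-y->C B-x->D B-y->E C-x->F C-y->E D-x->A D-y->G E-x->H E-y->G F-x->I F-y->G G-x->J G-y->C H-x->K H-y->C I-x->K I-y->K J-x->L J-y->E K-x->L K-y->L L-x->I L-y->I

Handle the two conditions separately and then intersect. The first has 3 states tracking the input length modulo 3; the second has 4 states tracking partial matches of the forbidden pattern `yxx`. A product state is a pair (one from each), accepting exactly when both do.
With 12 states:
       x  y 
>* A   B  C 
   B   D  E 
   C   F  E 
   D   A  G 
   E   H  G 
   F   I  G 
 * G   J  C 
 * H   K  C 
   I   K  K 
   J   L  E 
   K   L  L 
   L   I  I 
(> = start, * = accepting)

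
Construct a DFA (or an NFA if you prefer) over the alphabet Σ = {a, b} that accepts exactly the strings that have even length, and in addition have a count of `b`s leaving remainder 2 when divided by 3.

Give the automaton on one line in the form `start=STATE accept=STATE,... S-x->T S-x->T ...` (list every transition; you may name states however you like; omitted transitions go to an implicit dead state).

start=q0 accept=q4 q0-a->q1 q0-b->q2 q1-a->q0 q1-b->q3 q2-a->q3 q2-b->q4 q3-a->q2 q3-b->q5 q4-a->q5 q4-b->q1 q5-a->q4 q5-b->q0

Handle the two conditions separately and then intersect. One (2 states) tracks the input length modulo 2; the other (3 states) tracks the count of `b`s modulo 3. Each combined state is a pair, one component from each; accept when both components accept.
6 states suffice.
        a   b  
>  q0   q1  q2 
   q1   q0  q3 
   q2   q3  q4 
   q3   q2  q5 
 * q4   q5  q1 
   q5   q4  q0 
(> = start, * = accepting)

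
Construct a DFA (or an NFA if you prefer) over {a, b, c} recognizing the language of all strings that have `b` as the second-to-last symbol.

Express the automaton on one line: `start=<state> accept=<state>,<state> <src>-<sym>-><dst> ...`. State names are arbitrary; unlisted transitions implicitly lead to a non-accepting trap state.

A DFA must remember the last 2 symbols (since which symbol is second-to-last isn't known until the input ends). Use one state per possible window of the last ≤2 symbols; accept from those whose window starts with `b`.
With 13 states:
          a    b    c  
>  S0     S1   S2   S3 
   S1     S4   S5   S6 
   S2     S7   S8   S9 
   S3    S10  S11  S12 
   S4     S4   S5   S6 
   S5     S7   S8   S9 
   S6    S10  S11  S12 
 * S7     S4   S5   S6 
 * S8     S7   S8   S9 
 * S9    S10  S11  S12 
   S10    S4   S5   S6 
   S11    S7   S8   S9 
   S12   S10  S11  S12 
(> = start, * = accepting)

start=S0 accept=S7,S8,S9 S0-a->S1 S0-b->S2 S0-c->S3 S1-a->S4 S1-b->S5 S1-c->S6 S2-a->S7 S2-b->S8 S2-c->S9 S3-a->S10 S3-b->S11 S3-c->S12 S4-a->S4 S4-b->S5 S4-c->S6 S5-a->S7 S5-b->S8 S5-c->S9 S6-a->S10 S6-b->S11 S6-c->S12 S7-a->S4 S7-b->S5 S7-c->S6 S8-a->S7 S8-b->S8 S8-c->S9 S9-a->S10 S9-b->S11 S9-c->S12 S10-a->S4 S10-b->S5 S10-c->S6 S11-a->S7 S11-b->S8 S11-c->S9 S12-a->S10 S12-b->S11 S12-c->S12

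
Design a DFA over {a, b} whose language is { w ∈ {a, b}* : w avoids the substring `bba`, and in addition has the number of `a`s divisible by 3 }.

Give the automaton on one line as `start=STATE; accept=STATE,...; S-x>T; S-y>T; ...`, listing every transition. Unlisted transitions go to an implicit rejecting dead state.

Build one automaton per condition and run them in lockstep. One (4 states) tracks partial matches of the forbidden pattern `bba`; the other (3 states) tracks the count of `a`s modulo 3. Each combined state is a pair, one component from each; accept when both components accept.
          a    b  
>* S0     S1   S2 
   S1     S3   S4 
 * S2     S1   S5 
   S3     S0   S6 
   S4     S3   S7 
 * S5     S8   S5 
   S6     S0   S9 
   S7    S10   S7 
   S8    S10   S8 
   S9    S11   S9 
   S10   S11  S10 
   S11    S8  S11 
(> = start, * = accepting)

start=S0; accept=S0,S2,S5; S0-a>S1; S0-b>S2; S1-a>S3; S1-b>S4; S2-a>S1; S2-b>S5; S3-a>S0; S3-b>S6; S4-a>S3; S4-b>S7; S5-a>S8; S5-b>S5; S6-a>S0; S6-b>S9; S7-a>S10; S7-b>S7; S8-a>S10; S8-b>S8; S9-a>S11; S9-b>S9; S10-a>S11; S10-b>S10; S11-a>S8; S11-b>S11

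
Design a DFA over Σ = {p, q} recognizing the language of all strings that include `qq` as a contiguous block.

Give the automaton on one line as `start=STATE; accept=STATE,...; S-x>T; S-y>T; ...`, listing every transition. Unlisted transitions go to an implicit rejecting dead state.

Track how much of `qq` has been matched so far: state A is no progress, C is the absorbing accept state reached once `qq` has occurred. Intermediate states record partial matches; on a mismatch, fall back to the longest reusable overlap.
With 3 states:
       p  q 
>  A   A  B 
   B   A  C 
 * C   C  C 
(> = start, * = accepting)

start=A; accept=C; A-p>A; A-q>B; B-p>A; B-q>C; C-p>C; C-q>C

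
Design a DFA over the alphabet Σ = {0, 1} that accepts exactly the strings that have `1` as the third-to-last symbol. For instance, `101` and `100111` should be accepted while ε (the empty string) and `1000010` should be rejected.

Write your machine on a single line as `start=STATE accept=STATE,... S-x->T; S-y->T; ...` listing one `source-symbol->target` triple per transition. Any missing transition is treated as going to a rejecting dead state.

A DFA must remember the last 3 symbols (since which symbol is third-to-last isn't known until the input ends). Use one state per possible window of the last ≤3 symbols; accept from those whose window starts with `1`.
A 15-state machine:
       0  1 
>  A   B  C 
   B   D  E 
   C   F  G 
   D   H  I 
   E   J  K 
   F   L  M 
   G   N  O 
   H   H  I 
   I   J  K 
   J   L  M 
   K   N  O 
 * L   H  I 
 * M   J  K 
 * N   L  M 
 * O   N  O 
(> = start, * = accepting)

start=A; accept=L,M,N,O; A-0->B; A-1->C; B-0->D; B-1->E; C-0->F; C-1->G; D-0->H; D-1->I; E-0->J; E-1->K; F-0->L; F-1->M; G-0->N; G-1->O; H-0->H; H-1->I; I-0->J; I-1->K; J-0->L; J-1->M; K-0->N; K-1->O; L-0->H; L-1->I; M-0->J; M-1->K; N-0->L; N-1->M; O-0->N; O-1->O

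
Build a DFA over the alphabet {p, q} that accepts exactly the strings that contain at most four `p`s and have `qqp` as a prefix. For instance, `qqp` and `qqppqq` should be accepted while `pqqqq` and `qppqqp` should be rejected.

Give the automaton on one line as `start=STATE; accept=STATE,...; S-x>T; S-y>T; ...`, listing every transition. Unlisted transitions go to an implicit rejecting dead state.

start=S0; accept=S4,S5,S6,S7; S0-p>S1; S0-q>S2; S1-p>S1; S1-q>S1; S2-p>S1; S2-q>S3; S3-p>S4; S3-q>S1; S4-p>S5; S4-q>S4; S5-p>S6; S5-q>S5; S6-p>S7; S6-q>S6; S7-p>S1; S7-q>S7

Run two small machines in parallel and take their product. One (6 states) tracks the count of `p`s, saturating at 5; the other (5 states) tracks whether the input so far still matches the prefix `qqp`. Each combined state is a pair, one component from each; accept when both components accept. After merging equivalent states the machine shrinks.
        p   q  
>  S0   S1  S2 
   S1   S1  S1 
   S2   S1  S3 
   S3   S4  S1 
 * S4   S5  S4 
 * S5   S6  S5 
 * S6   S7  S6 
 * S7   S1  S7 
(> = start, * = accepting)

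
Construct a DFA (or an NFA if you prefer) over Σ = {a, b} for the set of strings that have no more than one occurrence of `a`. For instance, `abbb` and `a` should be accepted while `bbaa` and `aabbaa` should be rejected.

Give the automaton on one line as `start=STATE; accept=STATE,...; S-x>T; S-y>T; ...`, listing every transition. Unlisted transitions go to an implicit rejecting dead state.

start=q0; accept=q0,q1; q0-a>q1; q0-b>q0; q1-a>q2; q1-b>q1; q2-a>q2; q2-b>q2

Count `a`s, saturating at 2: state q0 means no `a` yet, q1 means one `a` seen, q2 means more than one. Each `a` increments (capped at q2); other symbols loop. Accept from {q0, q1}.
A 3-state machine:
        a   b  
>* q0   q1  q0 
 * q1   q2  q1 
   q2   q2  q2 
(> = start, * = accepting)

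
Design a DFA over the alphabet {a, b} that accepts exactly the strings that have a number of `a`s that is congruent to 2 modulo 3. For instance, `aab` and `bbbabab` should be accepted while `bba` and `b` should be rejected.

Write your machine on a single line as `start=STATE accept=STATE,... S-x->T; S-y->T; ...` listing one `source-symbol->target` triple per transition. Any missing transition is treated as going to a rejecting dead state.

start=q0; accept=q2; q0-a->q1; q0-b->q0; q1-a->q2; q1-b->q1; q2-a->q0; q2-b->q2

The only thing that matters is how many `a`s have appeared, reduced mod 3. Use one state per residue: q0 for 0, …, q2 for 2. Reading `a` moves to the next residue; anything else stays put. q2 is accepting.
A 3-state machine:
        a   b  
>  q0   q1  q0 
   q1   q2  q1 
 * q2   q0  q2 
(> = start, * = accepting)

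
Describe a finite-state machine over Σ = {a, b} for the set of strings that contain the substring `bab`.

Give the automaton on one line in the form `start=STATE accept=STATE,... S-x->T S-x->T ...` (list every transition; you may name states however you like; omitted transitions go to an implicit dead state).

Track how much of `bab` has been matched so far: state q0 is no progress, q3 is the absorbing accept state reached once `bab` has occurred. Intermediate states record partial matches; on a mismatch, fall back to the longest reusable overlap.
With 4 states:
        a   b  
>  q0   q0  q1 
   q1   q2  q1 
   q2   q0  q3 
 * q3   q3  q3 
(> = start, * = accepting)

start=q0 accept=q3 q0-a->q0 q0-b->q1 q1-a->q2 q1-b->q1 q2-a->q0 q2-b->q3 q3-a->q3 q3-b->q3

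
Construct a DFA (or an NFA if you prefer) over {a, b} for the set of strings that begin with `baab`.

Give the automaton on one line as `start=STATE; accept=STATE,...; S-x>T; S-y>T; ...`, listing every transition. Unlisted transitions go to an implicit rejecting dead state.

start=q0; accept=q4; q0-a>q5; q0-b>q1; q1-a>q2; q1-b>q5; q2-a>q3; q2-b>q5; q3-a>q5; q3-b>q4; q4-a>q4; q4-b>q4; q5-a>q5; q5-b>q5

Walk along `baab` while the input agrees: from q0 take `b` to q1, and so on. Any deviation drops to the rejecting sink q5. Once q4 is reached the prefix is confirmed and every continuation is accepted.
6 states suffice.
        a   b  
>  q0   q5  q1 
   q1   q2  q5 
   q2   q3  q5 
   q3   q5  q4 
 * q4   q4  q4 
   q5   q5  q5 
(> = start, * = accepting)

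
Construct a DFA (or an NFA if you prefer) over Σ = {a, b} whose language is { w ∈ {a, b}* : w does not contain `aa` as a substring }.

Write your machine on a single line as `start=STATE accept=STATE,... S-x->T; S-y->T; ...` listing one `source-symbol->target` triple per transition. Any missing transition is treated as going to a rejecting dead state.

start=q0; accept=q0,q1; q0-a->q1; q0-b->q0; q1-a->q2; q1-b->q0; q2-a->q2; q2-b->q2

Track partial matches of the forbidden pattern `aa`. State q2 is a dead state reached once `aa` has occurred; every other state accepts. q0 means no part of `aa` is currently matched.
A 3-state machine:
        a   b  
>* q0   q1  q0 
 * q1   q2  q0 
   q2   q2  q2 
(> = start, * = accepting)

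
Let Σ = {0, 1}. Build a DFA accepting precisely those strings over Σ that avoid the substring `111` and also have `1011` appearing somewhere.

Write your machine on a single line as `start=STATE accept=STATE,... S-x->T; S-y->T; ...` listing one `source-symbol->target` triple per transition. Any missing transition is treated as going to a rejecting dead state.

start=s0; accept=s6,s7,s8; s0-0->s0; s0-1->s1; s1-0->s2; s1-1->s3; s2-0->s0; s2-1->s4; s3-0->s2; s3-1->s5; s4-0->s2; s4-1->s6; s5-0->s5; s5-1->s5; s6-0->s7; s6-1->s5; s7-0->s7; s7-1->s8; s8-0->s7; s8-1->s6

Run two small machines in parallel and take their product. The first has 4 states tracking partial matches of the forbidden pattern `111`; the second has 5 states tracking whether and how much of `1011` has been seen. A product state is a pair (one from each), accepting exactly when both do. Equivalent product states are then merged.
9 states suffice.
        0   1  
>  s0   s0  s1 
   s1   s2  s3 
   s2   s0  s4 
   s3   s2  s5 
   s4   s2  s6 
   s5   s5  s5 
 * s6   s7  s5 
 * s7   s7  s8 
 * s8   s7  s6 
(> = start, * = accepting)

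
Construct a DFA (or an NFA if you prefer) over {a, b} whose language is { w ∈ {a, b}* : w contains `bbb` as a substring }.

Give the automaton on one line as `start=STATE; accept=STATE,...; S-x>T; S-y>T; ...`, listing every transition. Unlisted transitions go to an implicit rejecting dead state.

States S0..S2 record the length of the longest prefix of `bbb` that matches the current input suffix. Reaching S3 means `bbb` has been seen, and we stay there forever. Accept from S3.
4 states suffice.
        a   b  
>  S0   S0  S1 
   S1   S0  S2 
   S2   S0  S3 
 * S3   S3  S3 
(> = start, * = accepting)

start=S0; accept=S3; S0-a>S0; S0-b>S1; S1-a>S0; S1-b>S2; S2-a>S0; S2-b>S3; S3-a>S3; S3-b>S3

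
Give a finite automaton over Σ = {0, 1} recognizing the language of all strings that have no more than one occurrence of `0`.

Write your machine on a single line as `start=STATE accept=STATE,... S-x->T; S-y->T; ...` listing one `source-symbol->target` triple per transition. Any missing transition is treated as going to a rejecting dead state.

start=A; accept=A,B; A-0->B; A-1->A; B-0->C; B-1->B; C-0->C; C-1->C

Only the number of `0`s matters, and only up to 2. Make a chain A → B → C advanced by each `0` (with C absorbing); every other symbol self-loops. The accepting set is {A, B}.
With 3 states:
       0  1 
>* A   B  A 
 * B   C  B 
   C   C  C 
(> = start, * = accepting)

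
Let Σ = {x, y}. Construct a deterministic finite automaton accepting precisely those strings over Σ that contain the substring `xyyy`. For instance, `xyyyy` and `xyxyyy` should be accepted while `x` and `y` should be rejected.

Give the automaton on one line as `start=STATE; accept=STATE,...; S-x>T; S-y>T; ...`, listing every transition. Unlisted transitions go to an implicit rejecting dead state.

start=s0; accept=s4; s0-x>s1; s0-y>s0; s1-x>s1; s1-y>s2; s2-x>s1; s2-y>s3; s3-x>s1; s3-y>s4; s4-x>s4; s4-y>s4

Track how much of `xyyy` has been matched so far: state s0 is no progress, s4 is the absorbing accept state reached once `xyyy` has occurred. Intermediate states record partial matches; on a mismatch, fall back to the longest reusable overlap.
With 5 states:
        x   y  
>  s0   s1  s0 
   s1   s1  s2 
   s2   s1  s3 
   s3   s1  s4 
 * s4   s4  s4 
(> = start, * = accepting)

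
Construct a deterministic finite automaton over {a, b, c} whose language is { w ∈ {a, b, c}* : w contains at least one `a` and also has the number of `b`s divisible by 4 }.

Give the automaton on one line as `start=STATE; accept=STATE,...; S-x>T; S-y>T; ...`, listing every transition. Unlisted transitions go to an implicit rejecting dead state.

start=q0; accept=q1; q0-a>q1; q0-b>q2; q0-c>q0; q1-a>q1; q1-b>q3; q1-c>q1; q2-a>q3; q2-b>q4; q2-c>q2; q3-a>q3; q3-b>q5; q3-c>q3; q4-a>q5; q4-b>q6; q4-c>q4; q5-a>q5; q5-b>q7; q5-c>q5; q6-a>q7; q6-b>q0; q6-c>q6; q7-a>q7; q7-b>q1; q7-c>q7

Run two small machines in parallel and take their product. One (3 states) tracks the count of `a`s, saturating at 2; the other (4 states) tracks the count of `b`s modulo 4. Each combined state is a pair, one component from each; accept when both components accept. After merging equivalent states the machine shrinks.
        a   b   c  
>  q0   q1  q2  q0 
 * q1   q1  q3  q1 
   q2   q3  q4  q2 
   q3   q3  q5  q3 
   q4   q5  q6  q4 
   q5   q5  q7  q5 
   q6   q7  q0  q6 
   q7   q7  q1  q7 
(> = start, * = accepting)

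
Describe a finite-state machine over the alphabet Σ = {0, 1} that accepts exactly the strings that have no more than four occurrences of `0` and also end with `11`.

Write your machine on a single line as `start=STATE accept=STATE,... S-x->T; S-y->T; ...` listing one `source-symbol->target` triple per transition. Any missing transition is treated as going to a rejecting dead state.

Handle the two conditions separately and then intersect. The first has 6 states tracking the count of `0`s, saturating at 5; the second has 3 states tracking how much of the suffix `11` has currently been matched. A product state is a pair (one from each), accepting exactly when both do.
An 18-state machine:
          0    1  
>  s0     s1   s2 
   s1     s3   s4 
   s2     s1   s5 
   s3     s6   s7 
   s4     s3   s8 
 * s5     s1   s5 
   s6     s9  s10 
   s7     s6  s11 
 * s8     s3   s8 
   s9    s12  s13 
   s10    s9  s14 
 * s11    s6  s11 
   s12   s12  s15 
   s13   s12  s16 
 * s14    s9  s14 
   s15   s12  s17 
 * s16   s12  s16 
   s17   s12  s17 
(> = start, * = accepting)

start=s0; accept=s5,s8,s11,s14,s16; s0-0->s1; s0-1->s2; s1-0->s3; s1-1->s4; s2-0->s1; s2-1->s5; s3-0->s6; s3-1->s7; s4-0->s3; s4-1->s8; s5-0->s1; s5-1->s5; s6-0->s9; s6-1->s10; s7-0->s6; s7-1->s11; s8-0->s3; s8-1->s8; s9-0->s12; s9-1->s13; s10-0->s9; s10-1->s14; s11-0->s6; s11-1->s11; s12-0->s12; s12-1->s15; s13-0->s12; s13-1->s16; s14-0->s9; s14-1->s14; s15-0->s12; s15-1->s17; s16-0->s12; s16-1->s16; s17-0->s12; s17-1->s17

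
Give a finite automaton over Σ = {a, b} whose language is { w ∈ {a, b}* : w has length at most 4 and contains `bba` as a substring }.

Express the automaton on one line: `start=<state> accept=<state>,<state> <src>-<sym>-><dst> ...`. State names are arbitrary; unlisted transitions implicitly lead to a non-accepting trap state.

Build one automaton per condition and run them in lockstep. One (6 states) tracks the input length, saturating at 5; the other (4 states) tracks whether and how much of `bba` has been seen. Each combined state is a pair, one component from each; accept when both components accept. After merging equivalent states the machine shrinks.
With 9 states:
        a   b  
>  S0   S1  S2 
   S1   S3  S4 
   S2   S3  S5 
   S3   S3  S3 
   S4   S3  S6 
   S5   S7  S6 
   S6   S8  S3 
 * S7   S8  S8 
 * S8   S3  S3 
(> = start, * = accepting)

start=S0 accept=S7,S8 S0-a->S1 S0-b->S2 S1-a->S3 S1-b->S4 S2-a->S3 S2-b->S5 S3-a->S3 S3-b->S3 S4-a->S3 S4-b->S6 S5-a->S7 S5-b->S6 S6-a->S8 S6-b->S3 S7-a->S8 S7-b->S8 S8-a->S3 S8-b->S3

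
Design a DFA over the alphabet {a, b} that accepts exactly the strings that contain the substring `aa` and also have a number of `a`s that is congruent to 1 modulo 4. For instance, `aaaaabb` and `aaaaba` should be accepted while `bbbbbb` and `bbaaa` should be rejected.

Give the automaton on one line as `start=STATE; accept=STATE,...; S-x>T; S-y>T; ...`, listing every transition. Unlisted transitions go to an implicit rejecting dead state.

start=q0; accept=q8; q0-a>q1; q0-b>q0; q1-a>q2; q1-b>q3; q2-a>q4; q2-b>q2; q3-a>q5; q3-b>q3; q4-a>q6; q4-b>q4; q5-a>q4; q5-b>q7; q6-a>q8; q6-b>q6; q7-a>q9; q7-b>q7; q8-a>q2; q8-b>q8; q9-a>q6; q9-b>q10; q10-a>q11; q10-b>q10; q11-a>q8; q11-b>q0

Run two small machines in parallel and take their product. The first has 3 states tracking whether and how much of `aa` has been seen; the second has 4 states tracking the count of `a`s modulo 4. A product state is a pair (one from each), accepting exactly when both do.
With 12 states:
          a    b  
>  q0     q1   q0 
   q1     q2   q3 
   q2     q4   q2 
   q3     q5   q3 
   q4     q6   q4 
   q5     q4   q7 
   q6     q8   q6 
   q7     q9   q7 
 * q8     q2   q8 
   q9     q6  q10 
   q10   q11  q10 
   q11    q8   q0 
(> = start, * = accepting)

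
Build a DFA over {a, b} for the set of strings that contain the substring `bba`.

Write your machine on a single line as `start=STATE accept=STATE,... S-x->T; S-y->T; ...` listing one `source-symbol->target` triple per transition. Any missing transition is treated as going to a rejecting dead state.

States q0..q2 record the length of the longest prefix of `bba` that matches the current input suffix. Reaching q3 means `bba` has been seen, and we stay there forever. Accept from q3.
4 states suffice.
        a   b  
>  q0   q0  q1 
   q1   q0  q2 
   q2   q3  q2 
 * q3   q3  q3 
(> = start, * = accepting)

start=q0; accept=q3; q0-a->q0; q0-b->q1; q1-a->q0; q1-b->q2; q2-a->q3; q2-b->q2; q3-a->q3; q3-b->q3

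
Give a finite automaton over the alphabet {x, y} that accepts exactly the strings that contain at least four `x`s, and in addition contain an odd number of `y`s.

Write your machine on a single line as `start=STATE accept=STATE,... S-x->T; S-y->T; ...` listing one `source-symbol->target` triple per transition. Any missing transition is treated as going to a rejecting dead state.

start=s0; accept=s9; s0-x->s1; s0-y->s2; s1-x->s3; s1-y->s4; s2-x->s4; s2-y->s0; s3-x->s5; s3-y->s6; s4-x->s6; s4-y->s1; s5-x->s7; s5-y->s8; s6-x->s8; s6-y->s3; s7-x->s7; s7-y->s9; s8-x->s9; s8-y->s5; s9-x->s9; s9-y->s7

Run two small machines in parallel and take their product. One (6 states) tracks the count of `x`s, saturating at 5; the other (2 states) tracks the count of `y`s modulo 2. Each combined state is a pair, one component from each; accept when both components accept. Equivalent product states are then merged.
        x   y  
>  s0   s1  s2 
   s1   s3  s4 
   s2   s4  s0 
   s3   s5  s6 
   s4   s6  s1 
   s5   s7  s8 
   s6   s8  s3 
   s7   s7  s9 
   s8   s9  s5 
 * s9   s9  s7 
(> = start, * = accepting)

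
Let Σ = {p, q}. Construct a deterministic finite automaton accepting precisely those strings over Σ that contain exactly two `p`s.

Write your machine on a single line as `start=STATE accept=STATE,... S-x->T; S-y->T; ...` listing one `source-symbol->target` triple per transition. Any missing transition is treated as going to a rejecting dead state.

Count `p`s, saturating at 3: states A through C mean 0 through 2 `p`s seen; D means more than 2. Each `p` increments (capped at D); other symbols loop. Accept from {C}.
A 4-state machine:
       p  q 
>  A   B  A 
   B   C  B 
 * C   D  C 
   D   D  D 
(> = start, * = accepting)

start=A; accept=C; A-p->B; A-q->A; B-p->C; B-q->B; C-p->D; C-q->C; D-p->D; D-q->D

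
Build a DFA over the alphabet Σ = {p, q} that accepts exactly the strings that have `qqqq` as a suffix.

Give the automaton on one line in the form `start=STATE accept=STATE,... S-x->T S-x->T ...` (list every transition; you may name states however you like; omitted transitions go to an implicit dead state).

start=A accept=E A-p->A A-q->B B-p->A B-q->C C-p->A C-q->D D-p->A D-q->E E-p->A E-q->E

Remember how much of `qqqq` the current input suffix matches. State A means no match yet; B means the last symbol is `q`; C means the last 2 symbols are `qq`; D means the last 3 symbols are `qqq`; E means the last 4 symbols are `qqqq`. Only E accepts. On a mismatch, fall back to the longest proper suffix that is still a prefix of `qqqq`.
5 states suffice.
       p  q 
>  A   A  B 
   B   A  C 
   C   A  D 
   D   A  E 
 * E   A  E 
(> = start, * = accepting)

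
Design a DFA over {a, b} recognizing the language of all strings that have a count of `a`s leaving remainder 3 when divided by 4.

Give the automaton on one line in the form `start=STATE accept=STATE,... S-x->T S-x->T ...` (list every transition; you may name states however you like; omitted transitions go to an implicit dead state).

start=s0 accept=s3 s0-a->s1 s0-b->s0 s1-a->s2 s1-b->s1 s2-a->s3 s2-b->s2 s3-a->s0 s3-b->s3

Keep the running count of `a`s modulo 4: each `a` advances along the cycle s0 → s1 → s2 → s3 → s0 while other symbols loop. Accept at s3.
A 4-state machine:
        a   b  
>  s0   s1  s0 
   s1   s2  s1 
   s2   s3  s2 
 * s3   s0  s3 
(> = start, * = accepting)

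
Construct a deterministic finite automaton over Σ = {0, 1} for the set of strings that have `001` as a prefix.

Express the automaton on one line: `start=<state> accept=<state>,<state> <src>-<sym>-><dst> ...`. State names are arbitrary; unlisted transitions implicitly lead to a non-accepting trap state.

Walk along `001` while the input agrees: from s0 take `0` to s1, and so on. Any deviation drops to the rejecting sink s4. Once s3 is reached the prefix is confirmed and every continuation is accepted.
        0   1  
>  s0   s1  s4 
   s1   s2  s4 
   s2   s4  s3 
 * s3   s3  s3 
   s4   s4  s4 
(> = start, * = accepting)

start=s0 accept=s3 s0-0->s1 s0-1->s4 s1-0->s2 s1-1->s4 s2-0->s4 s2-1->s3 s3-0->s3 s3-1->s3 s4-0->s4 s4-1->s4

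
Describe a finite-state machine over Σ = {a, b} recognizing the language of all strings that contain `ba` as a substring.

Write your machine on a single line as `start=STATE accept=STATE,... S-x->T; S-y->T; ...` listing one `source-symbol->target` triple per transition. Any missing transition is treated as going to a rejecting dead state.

start=q0; accept=q2; q0-a->q0; q0-b->q1; q1-a->q2; q1-b->q1; q2-a->q2; q2-b->q2

Track how much of `ba` has been matched so far: state q0 is no progress, q2 is the absorbing accept state reached once `ba` has occurred. Intermediate states record partial matches; on a mismatch, fall back to the longest reusable overlap.
3 states suffice.
        a   b  
>  q0   q0  q1 
   q1   q2  q1 
 * q2   q2  q2 
(> = start, * = accepting)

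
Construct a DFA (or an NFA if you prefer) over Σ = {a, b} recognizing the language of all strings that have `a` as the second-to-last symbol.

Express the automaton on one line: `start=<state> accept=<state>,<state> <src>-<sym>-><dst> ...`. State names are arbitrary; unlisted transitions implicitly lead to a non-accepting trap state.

start=s0 accept=s3,s4 s0-a->s1 s0-b->s2 s1-a->s3 s1-b->s4 s2-a->s5 s2-b->s6 s3-a->s3 s3-b->s4 s4-a->s5 s4-b->s6 s5-a->s3 s5-b->s4 s6-a->s5 s6-b->s6

A DFA must remember the last 2 symbols (since which symbol is second-to-last isn't known until the input ends). Use one state per possible window of the last ≤2 symbols; accept from those whose window starts with `a`.
With 7 states:
        a   b  
>  s0   s1  s2 
   s1   s3  s4 
   s2   s5  s6 
 * s3   s3  s4 
 * s4   s5  s6 
   s5   s3  s4 
   s6   s5  s6 
(> = start, * = accepting)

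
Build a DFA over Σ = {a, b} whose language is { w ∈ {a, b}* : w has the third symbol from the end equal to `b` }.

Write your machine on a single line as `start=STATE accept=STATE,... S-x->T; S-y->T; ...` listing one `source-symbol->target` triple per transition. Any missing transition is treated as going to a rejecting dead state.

start=q0; accept=q11,q12,q13,q14; q0-a->q1; q0-b->q2; q1-a->q3; q1-b->q4; q2-a->q5; q2-b->q6; q3-a->q7; q3-b->q8; q4-a->q9; q4-b->q10; q5-a->q11; q5-b->q12; q6-a->q13; q6-b->q14; q7-a->q7; q7-b->q8; q8-a->q9; q8-b->q10; q9-a->q11; q9-b->q12; q10-a->q13; q10-b->q14; q11-a->q7; q11-b->q8; q12-a->q9; q12-b->q10; q13-a->q11; q13-b->q12; q14-a->q13; q14-b->q14

Because acceptance depends on a position counted from the end, the machine has to buffer the most recent 3 symbols. Make each state the string of the last up-to-3 symbols read; on input `x` shift the window left and append `x`. Accept when the buffered window has length 3 and begins with `b`.
A 15-state machine:
          a    b  
>  q0     q1   q2 
   q1     q3   q4 
   q2     q5   q6 
   q3     q7   q8 
   q4     q9  q10 
   q5    q11  q12 
   q6    q13  q14 
   q7     q7   q8 
   q8     q9  q10 
   q9    q11  q12 
   q10   q13  q14 
 * q11    q7   q8 
 * q12    q9  q10 
 * q13   q11  q12 
 * q14   q13  q14 
(> = start, * = accepting)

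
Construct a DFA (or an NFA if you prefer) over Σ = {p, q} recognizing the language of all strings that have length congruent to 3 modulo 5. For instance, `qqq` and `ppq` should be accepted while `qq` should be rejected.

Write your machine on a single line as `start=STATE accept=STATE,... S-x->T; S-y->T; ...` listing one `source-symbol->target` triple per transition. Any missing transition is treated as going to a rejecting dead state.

Only the length mod 5 matters, so use a 5-cycle: from any state, every input symbol moves to the next state, wrapping S4 back to S0. Mark S3 accepting.
A 5-state machine:
        p   q  
>  S0   S1  S1 
   S1   S2  S2 
   S2   S3  S3 
 * S3   S4  S4 
   S4   S0  S0 
(> = start, * = accepting)

start=S0; accept=S3; S0-p->S1; S0-q->S1; S1-p->S2; S1-q->S2; S2-p->S3; S2-q->S3; S3-p->S4; S3-q->S4; S4-p->S0; S4-q->S0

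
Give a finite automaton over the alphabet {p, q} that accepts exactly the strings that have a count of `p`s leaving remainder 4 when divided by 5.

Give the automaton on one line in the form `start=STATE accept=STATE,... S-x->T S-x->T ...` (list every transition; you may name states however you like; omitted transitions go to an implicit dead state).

start=S0 accept=S4 S0-p->S1 S0-q->S0 S1-p->S2 S1-q->S1 S2-p->S3 S2-q->S2 S3-p->S4 S3-q->S3 S4-p->S0 S4-q->S4

The only thing that matters is how many `p`s have appeared, reduced mod 5. Use one state per residue: S0 for 0, …, S4 for 4. Reading `p` moves to the next residue; anything else stays put. S4 is accepting.
With 5 states:
        p   q  
>  S0   S1  S0 
   S1   S2  S1 
   S2   S3  S2 
   S3   S4  S3 
 * S4   S0  S4 
(> = start, * = accepting)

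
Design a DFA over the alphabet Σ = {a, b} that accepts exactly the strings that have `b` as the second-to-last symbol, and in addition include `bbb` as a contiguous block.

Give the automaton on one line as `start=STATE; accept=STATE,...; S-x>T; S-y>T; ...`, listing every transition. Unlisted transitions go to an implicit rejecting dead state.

Run two small machines in parallel and take their product. One (7 states) tracks the last 2 symbols read; the other (4 states) tracks whether and how much of `bbb` has been seen. Each combined state is a pair, one component from each; accept when both components accept. Minimizing collapses redundant product states.
With 7 states:
        a   b  
>  S0   S0  S1 
   S1   S0  S2 
   S2   S0  S3 
 * S3   S4  S3 
 * S4   S5  S6 
   S5   S5  S6 
   S6   S4  S3 
(> = start, * = accepting)

start=S0; accept=S3,S4; S0-a>S0; S0-b>S1; S1-a>S0; S1-b>S2; S2-a>S0; S2-b>S3; S3-a>S4; S3-b>S3; S4-a>S5; S4-b>S6; S5-a>S5; S5-b>S6; S6-a>S4; S6-b>S3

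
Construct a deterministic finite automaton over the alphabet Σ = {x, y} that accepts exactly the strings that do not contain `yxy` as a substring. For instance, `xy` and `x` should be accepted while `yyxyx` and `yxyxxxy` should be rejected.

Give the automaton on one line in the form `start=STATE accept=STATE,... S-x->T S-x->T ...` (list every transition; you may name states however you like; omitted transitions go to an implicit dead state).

start=q0 accept=q0,q1,q2 q0-x->q0 q0-y->q1 q1-x->q2 q1-y->q1 q2-x->q0 q2-y->q3 q3-x->q3 q3-y->q3

This is the complement of 'contains `yxy`'. Use the same substring-matching states — q0 through q3 holding how much of `yxy` has just been matched — but flip the accepting set: everything except the trap q3 accepts.
        x   y  
>* q0   q0  q1 
 * q1   q2  q1 
 * q2   q0  q3 
   q3   q3  q3 
(> = start, * = accepting)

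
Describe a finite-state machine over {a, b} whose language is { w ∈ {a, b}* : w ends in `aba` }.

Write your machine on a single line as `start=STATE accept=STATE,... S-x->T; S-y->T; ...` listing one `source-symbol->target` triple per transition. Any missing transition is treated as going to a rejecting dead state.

Remember how much of `aba` the current input suffix matches. State q0 means no match yet; q1 means the last symbol is `a`; q2 means the last 2 symbols are `ab`; q3 means the last 3 symbols are `aba`. Only q3 accepts. On a mismatch, fall back to the longest proper suffix that is still a prefix of `aba`.
4 states suffice.
        a   b  
>  q0   q1  q0 
   q1   q1  q2 
   q2   q3  q0 
 * q3   q1  q2 
(> = start, * = accepting)

start=q0; accept=q3; q0-a->q1; q0-b->q0; q1-a->q1; q1-b->q2; q2-a->q3; q2-b->q0; q3-a->q1; q3-b->q2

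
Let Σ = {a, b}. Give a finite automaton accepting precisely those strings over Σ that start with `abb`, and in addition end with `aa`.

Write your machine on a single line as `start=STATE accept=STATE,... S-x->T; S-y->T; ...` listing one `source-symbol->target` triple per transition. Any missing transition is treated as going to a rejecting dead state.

Handle the two conditions separately and then intersect. One (5 states) tracks whether the input so far still matches the prefix `abb`; the other (3 states) tracks how much of the suffix `aa` has currently been matched. Each combined state is a pair, one component from each; accept when both components accept.
With 9 states:
        a   b  
>  q0   q1  q2 
   q1   q3  q4 
   q2   q5  q2 
   q3   q3  q2 
   q4   q5  q6 
   q5   q3  q2 
   q6   q7  q6 
   q7   q8  q6 
 * q8   q8  q6 
(> = start, * = accepting)

start=q0; accept=q8; q0-a->q1; q0-b->q2; q1-a->q3; q1-b->q4; q2-a->q5; q2-b->q2; q3-a->q3; q3-b->q2; q4-a->q5; q4-b->q6; q5-a->q3; q5-b->q2; q6-a->q7; q6-b->q6; q7-a->q8; q7-b->q6; q8-a->q8; q8-b->q6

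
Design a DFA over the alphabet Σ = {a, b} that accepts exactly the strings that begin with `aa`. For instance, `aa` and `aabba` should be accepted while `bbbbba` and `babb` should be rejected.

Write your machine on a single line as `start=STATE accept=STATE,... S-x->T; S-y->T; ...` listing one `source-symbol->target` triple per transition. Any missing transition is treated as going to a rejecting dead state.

Walk along `aa` while the input agrees: from S0 take `a` to S1, and so on. Any deviation drops to the rejecting sink S3. Once S2 is reached the prefix is confirmed and every continuation is accepted.
        a   b  
>  S0   S1  S3 
   S1   S2  S3 
 * S2   S2  S2 
   S3   S3  S3 
(> = start, * = accepting)

start=S0; accept=S2; S0-a->S1; S0-b->S3; S1-a->S2; S1-b->S3; S2-a->S2; S2-b->S2; S3-a->S3; S3-b->S3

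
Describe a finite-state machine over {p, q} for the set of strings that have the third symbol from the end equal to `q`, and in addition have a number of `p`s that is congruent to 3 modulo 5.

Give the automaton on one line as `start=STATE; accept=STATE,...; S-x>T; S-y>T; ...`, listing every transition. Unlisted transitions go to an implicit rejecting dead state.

start=S0; accept=S11,S13,S14,S15; S0-p>S1; S0-q>S0; S1-p>S2; S1-q>S3; S2-p>S4; S2-q>S5; S3-p>S6; S3-q>S3; S4-p>S7; S4-q>S8; S5-p>S9; S5-q>S10; S6-p>S11; S6-q>S5; S7-p>S0; S7-q>S7; S8-p>S7; S8-q>S12; S9-p>S7; S9-q>S13; S10-p>S14; S10-q>S10; S11-p>S7; S11-q>S8; S12-p>S7; S12-q>S15; S13-p>S7; S13-q>S12; S14-p>S7; S14-q>S13; S15-p>S7; S15-q>S15

Handle the two conditions separately and then intersect. The first has 15 states tracking the last 3 symbols read; the second has 5 states tracking the count of `p`s modulo 5. A product state is a pair (one from each), accepting exactly when both do. After merging equivalent states the machine shrinks.
With 16 states:
          p    q  
>  S0     S1   S0 
   S1     S2   S3 
   S2     S4   S5 
   S3     S6   S3 
   S4     S7   S8 
   S5     S9  S10 
   S6    S11   S5 
   S7     S0   S7 
   S8     S7  S12 
   S9     S7  S13 
   S10   S14  S10 
 * S11    S7   S8 
   S12    S7  S15 
 * S13    S7  S12 
 * S14    S7  S13 
 * S15    S7  S15 
(> = start, * = accepting)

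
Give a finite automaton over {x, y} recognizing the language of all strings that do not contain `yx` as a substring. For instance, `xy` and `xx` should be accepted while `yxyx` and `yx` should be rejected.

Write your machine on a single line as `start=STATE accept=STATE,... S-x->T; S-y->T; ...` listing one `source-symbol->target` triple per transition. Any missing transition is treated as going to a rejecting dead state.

start=A; accept=A,B; A-x->A; A-y->B; B-x->C; B-y->B; C-x->C; C-y->C

Track partial matches of the forbidden pattern `yx`. State C is a dead state reached once `yx` has occurred; every other state accepts. A means no part of `yx` is currently matched.
       x  y 
>* A   A  B 
 * B   C  B 
   C   C  C 
(> = start, * = accepting)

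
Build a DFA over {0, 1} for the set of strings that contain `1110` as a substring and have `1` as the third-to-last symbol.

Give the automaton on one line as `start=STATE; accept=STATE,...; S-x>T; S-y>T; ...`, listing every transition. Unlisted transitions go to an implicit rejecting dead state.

start=s0; accept=s4,s5,s6,s11; s0-0>s0; s0-1>s1; s1-0>s0; s1-1>s2; s2-0>s0; s2-1>s3; s3-0>s4; s3-1>s3; s4-0>s5; s4-1>s6; s5-0>s7; s5-1>s8; s6-0>s9; s6-1>s10; s7-0>s7; s7-1>s8; s8-0>s9; s8-1>s10; s9-0>s5; s9-1>s6; s10-0>s4; s10-1>s11; s11-0>s4; s11-1>s11

Build one automaton per condition and run them in lockstep. One (5 states) tracks whether and how much of `1110` has been seen; the other (15 states) tracks the last 3 symbols read. Each combined state is a pair, one component from each; accept when both components accept. After merging equivalent states the machine shrinks.
          0    1  
>  s0     s0   s1 
   s1     s0   s2 
   s2     s0   s3 
   s3     s4   s3 
 * s4     s5   s6 
 * s5     s7   s8 
 * s6     s9  s10 
   s7     s7   s8 
   s8     s9  s10 
   s9     s5   s6 
   s10    s4  s11 
 * s11    s4  s11 
(> = start, * = accepting)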